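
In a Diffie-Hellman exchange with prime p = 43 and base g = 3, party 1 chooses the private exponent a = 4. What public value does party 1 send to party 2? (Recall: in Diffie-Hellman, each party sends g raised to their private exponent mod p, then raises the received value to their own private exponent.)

Public value = 3^4 mod 43.
3^1 ≡ 3 (mod 43)
3^2 = (3^1)^2 ≡ 3^2 = 9 ≡ 9 (mod 43)
3^4 = (3^2)^2 ≡ 9^2 = 81 ≡ 38 (mod 43)

38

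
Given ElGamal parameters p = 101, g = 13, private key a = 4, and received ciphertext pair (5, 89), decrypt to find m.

Shared mask s = c₁^a mod p = 5^4 mod 101.
5^1 ≡ 5 (mod 101)
5^2 = (5^1)^2 ≡ 5^2 = 25 ≡ 25 (mod 101)
5^4 = (5^2)^2 ≡ 25^2 = 625 ≡ 19 (mod 101)
So s = 19; s⁻¹ ≡ 16 (mod 101).
m = c₂ · s⁻¹ mod 101 = 89 · 16 mod 101 = 10.

10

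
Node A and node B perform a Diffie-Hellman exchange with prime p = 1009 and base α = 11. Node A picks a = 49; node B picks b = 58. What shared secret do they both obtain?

Node A sends A = α^a mod p = 11^49 mod 1009.
11^1 ≡ 11 (mod 1009)
11^2 = (11^1)^2 ≡ 11^2 = 121 ≡ 121 (mod 1009)
11^4 = (11^2)^2 ≡ 121^2 = 14641 ≡ 515 (mod 1009)
11^8 = (11^4)^2 ≡ 515^2 = 265225 ≡ 867 (mod 1009)
11^16 = (11^8)^2 ≡ 867^2 = 751689 ≡ 993 (mod 1009)
11^32 = (11^16)^2 ≡ 993^2 = 986049 ≡ 256 (mod 1009)
11^49 = 11^32 · 11^16 · 11^1 ≡ 256 · 993 · 11 ≡ 349 (mod 1009).
So A = 349. Node B then computes K = A^b mod p = 349^58 mod 1009.
349^1 ≡ 349 (mod 1009)
349^2 = (349^1)^2 ≡ 349^2 = 121801 ≡ 721 (mod 1009)
349^4 = (349^2)^2 ≡ 721^2 = 519841 ≡ 206 (mod 1009)
349^8 = (349^4)^2 ≡ 206^2 = 42436 ≡ 58 (mod 1009)
349^16 = (349^8)^2 ≡ 58^2 = 3364 ≡ 337 (mod 1009)
349^32 = (349^16)^2 ≡ 337^2 = 113569 ≡ 561 (mod 1009)
349^58 = 349^32 · 349^16 · 349^8 · 349^2 ≡ 561 · 337 · 58 · 721 ≡ 432 (mod 1009).

432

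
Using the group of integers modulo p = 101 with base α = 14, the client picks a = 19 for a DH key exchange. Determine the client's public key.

65

Public value = 14^19 (mod 101).
14^1 ≡ 14 (mod 101)
14^2 = (14^1)^2 ≡ 14^2 = 196 ≡ 95 (mod 101)
14^4 = (14^2)^2 ≡ 95^2 = 9025 ≡ 36 (mod 101)
14^8 = (14^4)^2 ≡ 36^2 = 1296 ≡ 84 (mod 101)
14^16 = (14^8)^2 ≡ 84^2 = 7056 ≡ 87 (mod 101)
14^19 = 14^16 · 14^2 · 14^1 ≡ 87 · 95 · 14 ≡ 65 (mod 101).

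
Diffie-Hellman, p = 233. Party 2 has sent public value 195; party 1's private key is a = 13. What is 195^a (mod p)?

Shared key K = 195^13 mod 233.
195^1 ≡ 195 (mod 233)
195^2 = (195^1)^2 ≡ 195^2 = 38025 ≡ 46 (mod 233)
195^4 = (195^2)^2 ≡ 46^2 = 2116 ≡ 19 (mod 233)
195^8 = (195^4)^2 ≡ 19^2 = 361 ≡ 128 (mod 233)
195^13 = 195^8 · 195^4 · 195^1 ≡ 128 · 19 · 195 ≡ 85 (mod 233).

85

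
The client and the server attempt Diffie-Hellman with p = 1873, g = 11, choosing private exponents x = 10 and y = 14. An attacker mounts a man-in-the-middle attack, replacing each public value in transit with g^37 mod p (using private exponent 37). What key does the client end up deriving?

1432

The client receives an attacker's public value M = 11^37 mod 1873 instead of the honest one.
11^1 ≡ 11 (mod 1873)
11^2 = (11^1)^2 ≡ 11^2 = 121 ≡ 121 (mod 1873)
11^4 = (11^2)^2 ≡ 121^2 = 14641 ≡ 1530 (mod 1873)
11^8 = (11^4)^2 ≡ 1530^2 = 2340900 ≡ 1523 (mod 1873)
11^16 = (11^8)^2 ≡ 1523^2 = 2319529 ≡ 755 (mod 1873)
11^32 = (11^16)^2 ≡ 755^2 = 570025 ≡ 633 (mod 1873)
11^37 = 11^32 · 11^4 · 11^1 ≡ 633 · 1530 · 11 ≡ 1639 (mod 1873).
So M = 1639. The client computes K = M^10 mod 1873.
1639^1 ≡ 1639 (mod 1873)
1639^2 = (1639^1)^2 ≡ 1639^2 = 2686321 ≡ 439 (mod 1873)
1639^4 = (1639^2)^2 ≡ 439^2 = 192721 ≡ 1675 (mod 1873)
1639^8 = (1639^4)^2 ≡ 1675^2 = 2805625 ≡ 1744 (mod 1873)
1639^10 = 1639^8 · 1639^2 ≡ 1744 · 439 ≡ 1432 (mod 1873).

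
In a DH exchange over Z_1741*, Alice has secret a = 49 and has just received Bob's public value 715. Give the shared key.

Shared key K = 715^49 mod 1741.
715^1 ≡ 715 (mod 1741)
715^2 = (715^1)^2 ≡ 715^2 = 511225 ≡ 1112 (mod 1741)
715^4 = (715^2)^2 ≡ 1112^2 = 1236544 ≡ 434 (mod 1741)
715^8 = (715^4)^2 ≡ 434^2 = 188356 ≡ 328 (mod 1741)
715^16 = (715^8)^2 ≡ 328^2 = 107584 ≡ 1383 (mod 1741)
715^32 = (715^16)^2 ≡ 1383^2 = 1912689 ≡ 1071 (mod 1741)
715^49 = 715^32 · 715^16 · 715^1 ≡ 1071 · 1383 · 715 ≡ 954 (mod 1741).

954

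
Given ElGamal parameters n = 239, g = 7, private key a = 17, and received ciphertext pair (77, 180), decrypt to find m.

221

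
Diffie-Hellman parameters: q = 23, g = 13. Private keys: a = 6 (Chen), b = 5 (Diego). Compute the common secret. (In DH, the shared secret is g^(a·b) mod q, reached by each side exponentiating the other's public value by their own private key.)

2

Chen sends A = g^a mod q = 13^6 mod 23.
13^1 ≡ 13 (mod 23)
13^2 = (13^1)^2 ≡ 13^2 = 169 ≡ 8 (mod 23)
13^4 = (13^2)^2 ≡ 8^2 = 64 ≡ 18 (mod 23)
13^6 = 13^4 · 13^2 ≡ 18 · 8 ≡ 6 (mod 23).
So A = 6. Diego then computes K = A^b mod q = 6^5 mod 23.
6^1 ≡ 6 (mod 23)
6^2 = (6^1)^2 ≡ 6^2 = 36 ≡ 13 (mod 23)
6^4 = (6^2)^2 ≡ 13^2 = 169 ≡ 8 (mod 23)
6^5 = 6^4 · 6^1 ≡ 8 · 6 ≡ 2 (mod 23).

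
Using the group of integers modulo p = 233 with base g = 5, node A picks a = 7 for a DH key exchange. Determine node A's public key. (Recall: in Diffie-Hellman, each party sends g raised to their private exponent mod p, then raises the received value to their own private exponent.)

70

Public value = 5^{7} \pmod{233}.
5^1 ≡ 5 (mod 233)
5^2 = (5^1)^2 ≡ 5^2 = 25 ≡ 25 (mod 233)
5^4 = (5^2)^2 ≡ 25^2 = 625 ≡ 159 (mod 233)
5^7 = 5^4 · 5^2 · 5^1 ≡ 159 · 25 · 5 ≡ 70 (mod 233).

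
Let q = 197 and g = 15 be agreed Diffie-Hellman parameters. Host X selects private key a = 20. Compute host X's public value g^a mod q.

158

Public value = 15^20 mod 197.
15^1 ≡ 15 (mod 197)
15^2 = (15^1)^2 ≡ 15^2 = 225 ≡ 28 (mod 197)
15^4 = (15^2)^2 ≡ 28^2 = 784 ≡ 193 (mod 197)
15^8 = (15^4)^2 ≡ 193^2 = 37249 ≡ 16 (mod 197)
15^16 = (15^8)^2 ≡ 16^2 = 256 ≡ 59 (mod 197)
15^20 = 15^16 · 15^4 ≡ 59 · 193 ≡ 158 (mod 197).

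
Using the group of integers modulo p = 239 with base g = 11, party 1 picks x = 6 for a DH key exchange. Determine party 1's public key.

93

Public value = 11^6 (mod 239).
11^1 ≡ 11 (mod 239)
11^2 = (11^1)^2 ≡ 11^2 = 121 ≡ 121 (mod 239)
11^4 = (11^2)^2 ≡ 121^2 = 14641 ≡ 62 (mod 239)
11^6 = 11^4 · 11^2 ≡ 62 · 121 ≡ 93 (mod 239).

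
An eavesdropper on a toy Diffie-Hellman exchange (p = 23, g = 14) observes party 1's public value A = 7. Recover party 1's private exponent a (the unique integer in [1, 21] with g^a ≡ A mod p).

Try successive powers of 14 modulo 23:
14^1 ≡ 14
14^2 ≡ 12
14^3 ≡ 7
Found: a = 3.

3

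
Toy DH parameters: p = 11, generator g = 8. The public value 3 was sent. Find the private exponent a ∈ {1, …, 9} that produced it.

6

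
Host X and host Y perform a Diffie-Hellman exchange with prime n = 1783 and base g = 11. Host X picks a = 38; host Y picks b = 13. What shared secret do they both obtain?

Host Y sends B = g^b mod n = 11^13 mod 1783.
11^1 ≡ 11 (mod 1783)
11^2 = (11^1)^2 ≡ 11^2 = 121 ≡ 121 (mod 1783)
11^4 = (11^2)^2 ≡ 121^2 = 14641 ≡ 377 (mod 1783)
11^8 = (11^4)^2 ≡ 377^2 = 142129 ≡ 1272 (mod 1783)
11^13 = 11^8 · 11^4 · 11^1 ≡ 1272 · 377 · 11 ≡ 870 (mod 1783).
So B = 870. Host X then computes K = B^a mod n = 870^38 mod 1783.
870^1 ≡ 870 (mod 1783)
870^2 = (870^1)^2 ≡ 870^2 = 756900 ≡ 908 (mod 1783)
870^4 = (870^2)^2 ≡ 908^2 = 824464 ≡ 718 (mod 1783)
870^8 = (870^4)^2 ≡ 718^2 = 515524 ≡ 237 (mod 1783)
870^16 = (870^8)^2 ≡ 237^2 = 56169 ≡ 896 (mod 1783)
870^32 = (870^16)^2 ≡ 896^2 = 802816 ≡ 466 (mod 1783)
870^38 = 870^32 · 870^4 · 870^2 ≡ 466 · 718 · 908 ≡ 534 (mod 1783).

534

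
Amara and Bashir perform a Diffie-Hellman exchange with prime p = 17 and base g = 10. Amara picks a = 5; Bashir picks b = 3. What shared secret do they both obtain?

12

Bashir sends B = g^b mod p = 10^3 mod 17.
10^1 ≡ 10 (mod 17)
10^2 = (10^1)^2 ≡ 10^2 = 100 ≡ 15 (mod 17)
10^3 = 10^2 · 10^1 ≡ 15 · 10 ≡ 14 (mod 17).
So B = 14. Amara then computes K = B^a mod p = 14^5 mod 17.
14^1 ≡ 14 (mod 17)
14^2 = (14^1)^2 ≡ 14^2 = 196 ≡ 9 (mod 17)
14^4 = (14^2)^2 ≡ 9^2 = 81 ≡ 13 (mod 17)
14^5 = 14^4 · 14^1 ≡ 13 · 14 ≡ 12 (mod 17).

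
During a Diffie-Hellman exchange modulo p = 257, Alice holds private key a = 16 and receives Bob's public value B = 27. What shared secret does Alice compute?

Shared key K = 27^16 mod 257.
27^1 ≡ 27 (mod 257)
27^2 = (27^1)^2 ≡ 27^2 = 729 ≡ 215 (mod 257)
27^4 = (27^2)^2 ≡ 215^2 = 46225 ≡ 222 (mod 257)
27^8 = (27^4)^2 ≡ 222^2 = 49284 ≡ 197 (mod 257)
27^16 = (27^8)^2 ≡ 197^2 = 38809 ≡ 2 (mod 257)

2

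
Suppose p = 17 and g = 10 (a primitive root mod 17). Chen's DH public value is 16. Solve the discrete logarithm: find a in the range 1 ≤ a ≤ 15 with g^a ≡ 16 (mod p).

Try successive powers of 10 modulo 17:
10^1 ≡ 10
10^2 ≡ 15
10^3 ≡ 14
10^4 ≡ 4
10^5 ≡ 6
10^6 ≡ 9
10^7 ≡ 5
10^8 ≡ 16
Found: a = 8.

8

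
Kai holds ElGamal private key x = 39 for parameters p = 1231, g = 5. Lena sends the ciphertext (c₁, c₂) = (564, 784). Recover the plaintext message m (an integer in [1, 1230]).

932

Shared mask s = c₁^x mod p = 564^39 mod 1231.
564^1 ≡ 564 (mod 1231)
564^2 = (564^1)^2 ≡ 564^2 = 318096 ≡ 498 (mod 1231)
564^4 = (564^2)^2 ≡ 498^2 = 248004 ≡ 573 (mod 1231)
564^8 = (564^4)^2 ≡ 573^2 = 328329 ≡ 883 (mod 1231)
564^16 = (564^8)^2 ≡ 883^2 = 779689 ≡ 466 (mod 1231)
564^32 = (564^16)^2 ≡ 466^2 = 217156 ≡ 500 (mod 1231)
564^39 = 564^32 · 564^4 · 564^2 · 564^1 ≡ 500 · 573 · 498 · 564 ≡ 582 (mod 1231).
So s = 582; s⁻¹ ≡ 937 (mod 1231).
m = c₂ · s⁻¹ mod 1231 = 784 · 937 mod 1231 = 932.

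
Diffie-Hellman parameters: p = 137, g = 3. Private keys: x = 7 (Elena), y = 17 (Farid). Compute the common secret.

Elena sends A = g^x mod p = 3^7 mod 137.
3^1 ≡ 3 (mod 137)
3^2 = (3^1)^2 ≡ 3^2 = 9 ≡ 9 (mod 137)
3^4 = (3^2)^2 ≡ 9^2 = 81 ≡ 81 (mod 137)
3^7 = 3^4 · 3^2 · 3^1 ≡ 81 · 9 · 3 ≡ 132 (mod 137).
So A = 132. Farid then computes K = A^y mod p = 132^17 mod 137.
132^1 ≡ 132 (mod 137)
132^2 = (132^1)^2 ≡ 132^2 = 17424 ≡ 25 (mod 137)
132^4 = (132^2)^2 ≡ 25^2 = 625 ≡ 77 (mod 137)
132^8 = (132^4)^2 ≡ 77^2 = 5929 ≡ 38 (mod 137)
132^16 = (132^8)^2 ≡ 38^2 = 1444 ≡ 74 (mod 137)
132^17 = 132^16 · 132^1 ≡ 74 · 132 ≡ 41 (mod 137).

41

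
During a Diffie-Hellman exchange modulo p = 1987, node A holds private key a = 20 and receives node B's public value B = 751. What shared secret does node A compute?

Shared key K = 751^20 mod 1987.
751^1 ≡ 751 (mod 1987)
751^2 = (751^1)^2 ≡ 751^2 = 564001 ≡ 1680 (mod 1987)
751^4 = (751^2)^2 ≡ 1680^2 = 2822400 ≡ 860 (mod 1987)
751^8 = (751^4)^2 ≡ 860^2 = 739600 ≡ 436 (mod 1987)
751^16 = (751^8)^2 ≡ 436^2 = 190096 ≡ 1331 (mod 1987)
751^20 = 751^16 · 751^4 ≡ 1331 · 860 ≡ 148 (mod 1987).

148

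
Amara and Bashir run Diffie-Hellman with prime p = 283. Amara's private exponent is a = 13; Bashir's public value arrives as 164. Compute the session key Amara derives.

280

Shared key K = 164^13 mod 283.
164^1 ≡ 164 (mod 283)
164^2 = (164^1)^2 ≡ 164^2 = 26896 ≡ 11 (mod 283)
164^4 = (164^2)^2 ≡ 11^2 = 121 ≡ 121 (mod 283)
164^8 = (164^4)^2 ≡ 121^2 = 14641 ≡ 208 (mod 283)
164^13 = 164^8 · 164^4 · 164^1 ≡ 208 · 121 · 164 ≡ 280 (mod 283).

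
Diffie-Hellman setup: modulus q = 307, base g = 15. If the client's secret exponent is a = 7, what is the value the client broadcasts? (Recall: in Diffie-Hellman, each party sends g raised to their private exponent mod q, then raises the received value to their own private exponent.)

Public value = 15^7 (mod 307).
15^1 ≡ 15 (mod 307)
15^2 = (15^1)^2 ≡ 15^2 = 225 ≡ 225 (mod 307)
15^4 = (15^2)^2 ≡ 225^2 = 50625 ≡ 277 (mod 307)
15^7 = 15^4 · 15^2 · 15^1 ≡ 277 · 225 · 15 ≡ 60 (mod 307).

60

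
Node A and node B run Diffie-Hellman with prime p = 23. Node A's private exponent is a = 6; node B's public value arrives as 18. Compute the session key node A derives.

8

Shared key K = 18^6 mod 23.
18^1 ≡ 18 (mod 23)
18^2 = (18^1)^2 ≡ 18^2 = 324 ≡ 2 (mod 23)
18^4 = (18^2)^2 ≡ 2^2 = 4 ≡ 4 (mod 23)
18^6 = 18^4 · 18^2 ≡ 4 · 2 ≡ 8 (mod 23).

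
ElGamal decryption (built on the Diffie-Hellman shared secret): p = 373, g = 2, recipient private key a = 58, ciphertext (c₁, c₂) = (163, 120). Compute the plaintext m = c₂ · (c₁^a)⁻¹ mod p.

Shared mask s = c₁^a mod p = 163^58 mod 373.
163^1 ≡ 163 (mod 373)
163^2 = (163^1)^2 ≡ 163^2 = 26569 ≡ 86 (mod 373)
163^4 = (163^2)^2 ≡ 86^2 = 7396 ≡ 309 (mod 373)
163^8 = (163^4)^2 ≡ 309^2 = 95481 ≡ 366 (mod 373)
163^16 = (163^8)^2 ≡ 366^2 = 133956 ≡ 49 (mod 373)
163^32 = (163^16)^2 ≡ 49^2 = 2401 ≡ 163 (mod 373)
163^58 = 163^32 · 163^16 · 163^8 · 163^2 ≡ 163 · 49 · 366 · 86 ≡ 169 (mod 373).
So s = 169; s⁻¹ ≡ 309 (mod 373).
m = c₂ · s⁻¹ mod 373 = 120 · 309 mod 373 = 153.

153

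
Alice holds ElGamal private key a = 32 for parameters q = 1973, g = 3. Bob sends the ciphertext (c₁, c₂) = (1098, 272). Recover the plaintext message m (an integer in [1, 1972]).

1816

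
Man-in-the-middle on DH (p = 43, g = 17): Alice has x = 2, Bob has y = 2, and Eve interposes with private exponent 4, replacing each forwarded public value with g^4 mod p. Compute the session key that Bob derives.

10

Bob receives Eve's public value M = 17^4 mod 43 instead of the honest one.
17^1 ≡ 17 (mod 43)
17^2 = (17^1)^2 ≡ 17^2 = 289 ≡ 31 (mod 43)
17^4 = (17^2)^2 ≡ 31^2 = 961 ≡ 15 (mod 43)
So M = 15. Bob computes K = M^2 mod 43.
15^1 ≡ 15 (mod 43)
15^2 = (15^1)^2 ≡ 15^2 = 225 ≡ 10 (mod 43)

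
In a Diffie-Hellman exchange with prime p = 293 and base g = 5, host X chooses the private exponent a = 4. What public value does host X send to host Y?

39

Public value = 5^4 (mod 293).
5^1 ≡ 5 (mod 293)
5^2 = (5^1)^2 ≡ 5^2 = 25 ≡ 25 (mod 293)
5^4 = (5^2)^2 ≡ 25^2 = 625 ≡ 39 (mod 293)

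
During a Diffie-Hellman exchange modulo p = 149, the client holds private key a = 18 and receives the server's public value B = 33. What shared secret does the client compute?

17

Shared key K = 33^18 mod 149.
33^1 ≡ 33 (mod 149)
33^2 = (33^1)^2 ≡ 33^2 = 1089 ≡ 46 (mod 149)
33^4 = (33^2)^2 ≡ 46^2 = 2116 ≡ 30 (mod 149)
33^8 = (33^4)^2 ≡ 30^2 = 900 ≡ 6 (mod 149)
33^16 = (33^8)^2 ≡ 6^2 = 36 ≡ 36 (mod 149)
33^18 = 33^16 · 33^2 ≡ 36 · 46 ≡ 17 (mod 149).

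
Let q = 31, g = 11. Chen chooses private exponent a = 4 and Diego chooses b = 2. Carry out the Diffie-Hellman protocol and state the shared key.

19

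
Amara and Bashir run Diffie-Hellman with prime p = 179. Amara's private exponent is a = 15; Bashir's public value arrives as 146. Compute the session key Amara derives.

Shared key K = 146^15 mod 179.
146^1 ≡ 146 (mod 179)
146^2 = (146^1)^2 ≡ 146^2 = 21316 ≡ 15 (mod 179)
146^4 = (146^2)^2 ≡ 15^2 = 225 ≡ 46 (mod 179)
146^8 = (146^4)^2 ≡ 46^2 = 2116 ≡ 147 (mod 179)
146^15 = 146^8 · 146^4 · 146^2 · 146^1 ≡ 147 · 46 · 15 · 146 ≡ 110 (mod 179).

110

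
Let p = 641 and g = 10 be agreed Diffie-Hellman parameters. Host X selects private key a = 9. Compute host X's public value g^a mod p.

258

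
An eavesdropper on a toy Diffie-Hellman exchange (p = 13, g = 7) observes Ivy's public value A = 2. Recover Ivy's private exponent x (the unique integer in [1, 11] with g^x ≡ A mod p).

11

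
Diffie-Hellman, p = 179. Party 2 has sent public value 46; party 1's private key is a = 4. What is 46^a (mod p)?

Shared key K = 46^4 mod 179.
46^1 ≡ 46 (mod 179)
46^2 = (46^1)^2 ≡ 46^2 = 2116 ≡ 147 (mod 179)
46^4 = (46^2)^2 ≡ 147^2 = 21609 ≡ 129 (mod 179)

129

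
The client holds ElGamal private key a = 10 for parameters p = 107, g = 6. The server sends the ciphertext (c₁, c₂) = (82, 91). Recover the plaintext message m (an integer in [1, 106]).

6

Shared mask s = c₁^a mod p = 82^10 mod 107.
82^1 ≡ 82 (mod 107)
82^2 = (82^1)^2 ≡ 82^2 = 6724 ≡ 90 (mod 107)
82^4 = (82^2)^2 ≡ 90^2 = 8100 ≡ 75 (mod 107)
82^8 = (82^4)^2 ≡ 75^2 = 5625 ≡ 61 (mod 107)
82^10 = 82^8 · 82^2 ≡ 61 · 90 ≡ 33 (mod 107).
So s = 33; s⁻¹ ≡ 13 (mod 107).
m = c₂ · s⁻¹ mod 107 = 91 · 13 mod 107 = 6.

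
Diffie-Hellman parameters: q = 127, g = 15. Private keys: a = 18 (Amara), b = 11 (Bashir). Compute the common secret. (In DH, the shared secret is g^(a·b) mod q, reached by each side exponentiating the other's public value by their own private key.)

16

Bashir sends B = g^b mod q = 15^11 mod 127.
15^1 ≡ 15 (mod 127)
15^2 = (15^1)^2 ≡ 15^2 = 225 ≡ 98 (mod 127)
15^4 = (15^2)^2 ≡ 98^2 = 9604 ≡ 79 (mod 127)
15^8 = (15^4)^2 ≡ 79^2 = 6241 ≡ 18 (mod 127)
15^11 = 15^8 · 15^2 · 15^1 ≡ 18 · 98 · 15 ≡ 44 (mod 127).
So B = 44. Amara then computes K = B^a mod q = 44^18 mod 127.
44^1 ≡ 44 (mod 127)
44^2 = (44^1)^2 ≡ 44^2 = 1936 ≡ 31 (mod 127)
44^4 = (44^2)^2 ≡ 31^2 = 961 ≡ 72 (mod 127)
44^8 = (44^4)^2 ≡ 72^2 = 5184 ≡ 104 (mod 127)
44^16 = (44^8)^2 ≡ 104^2 = 10816 ≡ 21 (mod 127)
44^18 = 44^16 · 44^2 ≡ 21 · 31 ≡ 16 (mod 127).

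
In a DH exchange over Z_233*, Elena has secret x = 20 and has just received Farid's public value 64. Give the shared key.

Shared key K = 64^20 mod 233.
64^1 ≡ 64 (mod 233)
64^2 = (64^1)^2 ≡ 64^2 = 4096 ≡ 135 (mod 233)
64^4 = (64^2)^2 ≡ 135^2 = 18225 ≡ 51 (mod 233)
64^8 = (64^4)^2 ≡ 51^2 = 2601 ≡ 38 (mod 233)
64^16 = (64^8)^2 ≡ 38^2 = 1444 ≡ 46 (mod 233)
64^20 = 64^16 · 64^4 ≡ 46 · 51 ≡ 16 (mod 233).

16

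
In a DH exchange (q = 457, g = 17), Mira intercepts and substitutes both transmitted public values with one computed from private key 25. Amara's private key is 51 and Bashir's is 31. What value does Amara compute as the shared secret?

Amara receives Mira's public value M = 17^25 mod 457 instead of the honest one.
17^1 ≡ 17 (mod 457)
17^2 = (17^1)^2 ≡ 17^2 = 289 ≡ 289 (mod 457)
17^4 = (17^2)^2 ≡ 289^2 = 83521 ≡ 347 (mod 457)
17^8 = (17^4)^2 ≡ 347^2 = 120409 ≡ 218 (mod 457)
17^16 = (17^8)^2 ≡ 218^2 = 47524 ≡ 453 (mod 457)
17^25 = 17^16 · 17^8 · 17^1 ≡ 453 · 218 · 17 ≡ 257 (mod 457).
So M = 257. Amara computes K = M^51 mod 457.
257^1 ≡ 257 (mod 457)
257^2 = (257^1)^2 ≡ 257^2 = 66049 ≡ 241 (mod 457)
257^4 = (257^2)^2 ≡ 241^2 = 58081 ≡ 42 (mod 457)
257^8 = (257^4)^2 ≡ 42^2 = 1764 ≡ 393 (mod 457)
257^16 = (257^8)^2 ≡ 393^2 = 154449 ≡ 440 (mod 457)
257^32 = (257^16)^2 ≡ 440^2 = 193600 ≡ 289 (mod 457)
257^51 = 257^32 · 257^16 · 257^2 · 257^1 ≡ 289 · 440 · 241 · 257 ≡ 168 (mod 457).

168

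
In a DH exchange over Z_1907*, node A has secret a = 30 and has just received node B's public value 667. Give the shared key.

Shared key K = 667^30 mod 1907.
667^1 ≡ 667 (mod 1907)
667^2 = (667^1)^2 ≡ 667^2 = 444889 ≡ 558 (mod 1907)
667^4 = (667^2)^2 ≡ 558^2 = 311364 ≡ 523 (mod 1907)
667^8 = (667^4)^2 ≡ 523^2 = 273529 ≡ 828 (mod 1907)
667^16 = (667^8)^2 ≡ 828^2 = 685584 ≡ 971 (mod 1907)
667^30 = 667^16 · 667^8 · 667^4 · 667^2 ≡ 971 · 828 · 523 · 558 ≡ 1324 (mod 1907).

1324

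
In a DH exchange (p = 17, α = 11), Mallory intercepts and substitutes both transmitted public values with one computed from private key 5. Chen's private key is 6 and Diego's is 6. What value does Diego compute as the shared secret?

9

Diego receives Mallory's public value M = 11^5 mod 17 instead of the honest one.
11^1 ≡ 11 (mod 17)
11^2 = (11^1)^2 ≡ 11^2 = 121 ≡ 2 (mod 17)
11^4 = (11^2)^2 ≡ 2^2 = 4 ≡ 4 (mod 17)
11^5 = 11^4 · 11^1 ≡ 4 · 11 ≡ 10 (mod 17).
So M = 10. Diego computes K = M^6 mod 17.
10^1 ≡ 10 (mod 17)
10^2 = (10^1)^2 ≡ 10^2 = 100 ≡ 15 (mod 17)
10^4 = (10^2)^2 ≡ 15^2 = 225 ≡ 4 (mod 17)
10^6 = 10^4 · 10^2 ≡ 4 · 15 ≡ 9 (mod 17).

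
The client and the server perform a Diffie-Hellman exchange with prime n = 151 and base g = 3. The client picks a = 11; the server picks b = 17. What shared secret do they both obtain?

The server sends B = g^b mod n = 3^17 mod 151.
3^1 ≡ 3 (mod 151)
3^2 = (3^1)^2 ≡ 3^2 = 9 ≡ 9 (mod 151)
3^4 = (3^2)^2 ≡ 9^2 = 81 ≡ 81 (mod 151)
3^8 = (3^4)^2 ≡ 81^2 = 6561 ≡ 68 (mod 151)
3^16 = (3^8)^2 ≡ 68^2 = 4624 ≡ 94 (mod 151)
3^17 = 3^16 · 3^1 ≡ 94 · 3 ≡ 131 (mod 151).
So B = 131. The client then computes K = B^a mod n = 131^11 mod 151.
131^1 ≡ 131 (mod 151)
131^2 = (131^1)^2 ≡ 131^2 = 17161 ≡ 98 (mod 151)
131^4 = (131^2)^2 ≡ 98^2 = 9604 ≡ 91 (mod 151)
131^8 = (131^4)^2 ≡ 91^2 = 8281 ≡ 127 (mod 151)
131^11 = 131^8 · 131^2 · 131^1 ≡ 127 · 98 · 131 ≡ 79 (mod 151).

79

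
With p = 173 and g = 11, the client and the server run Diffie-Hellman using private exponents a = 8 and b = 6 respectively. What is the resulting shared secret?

The server sends B = g^b mod p = 11^6 mod 173.
11^1 ≡ 11 (mod 173)
11^2 = (11^1)^2 ≡ 11^2 = 121 ≡ 121 (mod 173)
11^4 = (11^2)^2 ≡ 121^2 = 14641 ≡ 109 (mod 173)
11^6 = 11^4 · 11^2 ≡ 109 · 121 ≡ 41 (mod 173).
So B = 41. The client then computes K = B^a mod p = 41^8 mod 173.
41^1 ≡ 41 (mod 173)
41^2 = (41^1)^2 ≡ 41^2 = 1681 ≡ 124 (mod 173)
41^4 = (41^2)^2 ≡ 124^2 = 15376 ≡ 152 (mod 173)
41^8 = (41^4)^2 ≡ 152^2 = 23104 ≡ 95 (mod 173)

95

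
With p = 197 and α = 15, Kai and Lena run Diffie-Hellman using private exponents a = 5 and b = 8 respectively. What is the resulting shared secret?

142

Kai sends A = α^a mod p = 15^5 mod 197.
15^1 ≡ 15 (mod 197)
15^2 = (15^1)^2 ≡ 15^2 = 225 ≡ 28 (mod 197)
15^4 = (15^2)^2 ≡ 28^2 = 784 ≡ 193 (mod 197)
15^5 = 15^4 · 15^1 ≡ 193 · 15 ≡ 137 (mod 197).
So A = 137. Lena then computes K = A^b mod p = 137^8 mod 197.
137^1 ≡ 137 (mod 197)
137^2 = (137^1)^2 ≡ 137^2 = 18769 ≡ 54 (mod 197)
137^4 = (137^2)^2 ≡ 54^2 = 2916 ≡ 158 (mod 197)
137^8 = (137^4)^2 ≡ 158^2 = 24964 ≡ 142 (mod 197)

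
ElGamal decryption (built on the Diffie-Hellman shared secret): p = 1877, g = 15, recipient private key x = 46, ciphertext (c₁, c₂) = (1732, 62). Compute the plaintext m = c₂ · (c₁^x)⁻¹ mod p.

Shared mask s = c₁^x mod p = 1732^46 mod 1877.
1732^1 ≡ 1732 (mod 1877)
1732^2 = (1732^1)^2 ≡ 1732^2 = 2999824 ≡ 378 (mod 1877)
1732^4 = (1732^2)^2 ≡ 378^2 = 142884 ≡ 232 (mod 1877)
1732^8 = (1732^4)^2 ≡ 232^2 = 53824 ≡ 1268 (mod 1877)
1732^16 = (1732^8)^2 ≡ 1268^2 = 1607824 ≡ 1112 (mod 1877)
1732^32 = (1732^16)^2 ≡ 1112^2 = 1236544 ≡ 1478 (mod 1877)
1732^46 = 1732^32 · 1732^8 · 1732^4 · 1732^2 ≡ 1478 · 1268 · 232 · 378 ≡ 1746 (mod 1877).
So s = 1746; s⁻¹ ≡ 917 (mod 1877).
m = c₂ · s⁻¹ mod 1877 = 62 · 917 mod 1877 = 544.

544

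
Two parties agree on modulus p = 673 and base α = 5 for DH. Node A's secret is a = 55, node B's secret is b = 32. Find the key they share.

223

Node B sends B = α^b mod p = 5^32 mod 673.
5^1 ≡ 5 (mod 673)
5^2 = (5^1)^2 ≡ 5^2 = 25 ≡ 25 (mod 673)
5^4 = (5^2)^2 ≡ 25^2 = 625 ≡ 625 (mod 673)
5^8 = (5^4)^2 ≡ 625^2 = 390625 ≡ 285 (mod 673)
5^16 = (5^8)^2 ≡ 285^2 = 81225 ≡ 465 (mod 673)
5^32 = (5^16)^2 ≡ 465^2 = 216225 ≡ 192 (mod 673)
So B = 192. Node A then computes K = B^a mod p = 192^55 mod 673.
192^1 ≡ 192 (mod 673)
192^2 = (192^1)^2 ≡ 192^2 = 36864 ≡ 522 (mod 673)
192^4 = (192^2)^2 ≡ 522^2 = 272484 ≡ 592 (mod 673)
192^8 = (192^4)^2 ≡ 592^2 = 350464 ≡ 504 (mod 673)
192^16 = (192^8)^2 ≡ 504^2 = 254016 ≡ 295 (mod 673)
192^32 = (192^16)^2 ≡ 295^2 = 87025 ≡ 208 (mod 673)
192^55 = 192^32 · 192^16 · 192^4 · 192^2 · 192^1 ≡ 208 · 295 · 592 · 522 · 192 ≡ 223 (mod 673).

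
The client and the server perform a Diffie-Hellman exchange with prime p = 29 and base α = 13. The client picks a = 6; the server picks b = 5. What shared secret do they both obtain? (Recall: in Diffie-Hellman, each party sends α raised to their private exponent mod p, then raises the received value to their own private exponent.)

The client sends A = α^a mod p = 13^6 mod 29.
13^1 ≡ 13 (mod 29)
13^2 = (13^1)^2 ≡ 13^2 = 169 ≡ 24 (mod 29)
13^4 = (13^2)^2 ≡ 24^2 = 576 ≡ 25 (mod 29)
13^6 = 13^4 · 13^2 ≡ 25 · 24 ≡ 20 (mod 29).
So A = 20. The server then computes K = A^b mod p = 20^5 mod 29.
20^1 ≡ 20 (mod 29)
20^2 = (20^1)^2 ≡ 20^2 = 400 ≡ 23 (mod 29)
20^4 = (20^2)^2 ≡ 23^2 = 529 ≡ 7 (mod 29)
20^5 = 20^4 · 20^1 ≡ 7 · 20 ≡ 24 (mod 29).

24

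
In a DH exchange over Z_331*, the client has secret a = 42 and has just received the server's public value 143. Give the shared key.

118

Shared key K = 143^42 mod 331.
143^1 ≡ 143 (mod 331)
143^2 = (143^1)^2 ≡ 143^2 = 20449 ≡ 258 (mod 331)
143^4 = (143^2)^2 ≡ 258^2 = 66564 ≡ 33 (mod 331)
143^8 = (143^4)^2 ≡ 33^2 = 1089 ≡ 96 (mod 331)
143^16 = (143^8)^2 ≡ 96^2 = 9216 ≡ 279 (mod 331)
143^32 = (143^16)^2 ≡ 279^2 = 77841 ≡ 56 (mod 331)
143^42 = 143^32 · 143^8 · 143^2 ≡ 56 · 96 · 258 ≡ 118 (mod 331).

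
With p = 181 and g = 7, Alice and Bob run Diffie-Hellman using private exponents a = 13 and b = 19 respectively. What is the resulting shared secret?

174

Alice sends A = g^a mod p = 7^13 mod 181.
7^1 ≡ 7 (mod 181)
7^2 = (7^1)^2 ≡ 7^2 = 49 ≡ 49 (mod 181)
7^4 = (7^2)^2 ≡ 49^2 = 2401 ≡ 48 (mod 181)
7^8 = (7^4)^2 ≡ 48^2 = 2304 ≡ 132 (mod 181)
7^13 = 7^8 · 7^4 · 7^1 ≡ 132 · 48 · 7 ≡ 7 (mod 181).
So A = 7. Bob then computes K = A^b mod p = 7^19 mod 181.
7^1 ≡ 7 (mod 181)
7^2 = (7^1)^2 ≡ 7^2 = 49 ≡ 49 (mod 181)
7^4 = (7^2)^2 ≡ 49^2 = 2401 ≡ 48 (mod 181)
7^8 = (7^4)^2 ≡ 48^2 = 2304 ≡ 132 (mod 181)
7^16 = (7^8)^2 ≡ 132^2 = 17424 ≡ 48 (mod 181)
7^19 = 7^16 · 7^2 · 7^1 ≡ 48 · 49 · 7 ≡ 174 (mod 181).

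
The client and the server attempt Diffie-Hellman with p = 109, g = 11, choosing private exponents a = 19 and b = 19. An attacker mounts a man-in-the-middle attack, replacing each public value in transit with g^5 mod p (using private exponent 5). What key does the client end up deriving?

6

The client receives an attacker's public value M = 11^5 mod 109 instead of the honest one.
11^1 ≡ 11 (mod 109)
11^2 = (11^1)^2 ≡ 11^2 = 121 ≡ 12 (mod 109)
11^4 = (11^2)^2 ≡ 12^2 = 144 ≡ 35 (mod 109)
11^5 = 11^4 · 11^1 ≡ 35 · 11 ≡ 58 (mod 109).
So M = 58. The client computes K = M^19 mod 109.
58^1 ≡ 58 (mod 109)
58^2 = (58^1)^2 ≡ 58^2 = 3364 ≡ 94 (mod 109)
58^4 = (58^2)^2 ≡ 94^2 = 8836 ≡ 7 (mod 109)
58^8 = (58^4)^2 ≡ 7^2 = 49 ≡ 49 (mod 109)
58^16 = (58^8)^2 ≡ 49^2 = 2401 ≡ 3 (mod 109)
58^19 = 58^16 · 58^2 · 58^1 ≡ 3 · 94 · 58 ≡ 6 (mod 109).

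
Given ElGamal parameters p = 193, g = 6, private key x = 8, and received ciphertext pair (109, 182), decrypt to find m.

Shared mask s = c₁^x mod p = 109^8 mod 193.
109^1 ≡ 109 (mod 193)
109^2 = (109^1)^2 ≡ 109^2 = 11881 ≡ 108 (mod 193)
109^4 = (109^2)^2 ≡ 108^2 = 11664 ≡ 84 (mod 193)
109^8 = (109^4)^2 ≡ 84^2 = 7056 ≡ 108 (mod 193)
So s = 108; s⁻¹ ≡ 84 (mod 193).
m = c₂ · s⁻¹ mod 193 = 182 · 84 mod 193 = 41.

41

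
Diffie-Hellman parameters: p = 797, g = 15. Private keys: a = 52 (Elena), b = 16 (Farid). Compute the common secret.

559

Elena sends A = g^a mod p = 15^52 mod 797.
15^1 ≡ 15 (mod 797)
15^2 = (15^1)^2 ≡ 15^2 = 225 ≡ 225 (mod 797)
15^4 = (15^2)^2 ≡ 225^2 = 50625 ≡ 414 (mod 797)
15^8 = (15^4)^2 ≡ 414^2 = 171396 ≡ 41 (mod 797)
15^16 = (15^8)^2 ≡ 41^2 = 1681 ≡ 87 (mod 797)
15^32 = (15^16)^2 ≡ 87^2 = 7569 ≡ 396 (mod 797)
15^52 = 15^32 · 15^16 · 15^4 ≡ 396 · 87 · 414 ≡ 16 (mod 797).
So A = 16. Farid then computes K = A^b mod p = 16^16 mod 797.
16^1 ≡ 16 (mod 797)
16^2 = (16^1)^2 ≡ 16^2 = 256 ≡ 256 (mod 797)
16^4 = (16^2)^2 ≡ 256^2 = 65536 ≡ 182 (mod 797)
16^8 = (16^4)^2 ≡ 182^2 = 33124 ≡ 447 (mod 797)
16^16 = (16^8)^2 ≡ 447^2 = 199809 ≡ 559 (mod 797)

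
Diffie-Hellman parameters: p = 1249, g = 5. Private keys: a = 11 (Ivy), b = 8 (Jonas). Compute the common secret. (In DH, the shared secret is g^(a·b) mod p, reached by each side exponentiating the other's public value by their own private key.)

Jonas sends B = g^b mod p = 5^8 mod 1249.
5^1 ≡ 5 (mod 1249)
5^2 = (5^1)^2 ≡ 5^2 = 25 ≡ 25 (mod 1249)
5^4 = (5^2)^2 ≡ 25^2 = 625 ≡ 625 (mod 1249)
5^8 = (5^4)^2 ≡ 625^2 = 390625 ≡ 937 (mod 1249)
So B = 937. Ivy then computes K = B^a mod p = 937^11 mod 1249.
937^1 ≡ 937 (mod 1249)
937^2 = (937^1)^2 ≡ 937^2 = 877969 ≡ 1171 (mod 1249)
937^4 = (937^2)^2 ≡ 1171^2 = 1371241 ≡ 1088 (mod 1249)
937^8 = (937^4)^2 ≡ 1088^2 = 1183744 ≡ 941 (mod 1249)
937^11 = 937^8 · 937^2 · 937^1 ≡ 941 · 1171 · 937 ≡ 1010 (mod 1249).

1010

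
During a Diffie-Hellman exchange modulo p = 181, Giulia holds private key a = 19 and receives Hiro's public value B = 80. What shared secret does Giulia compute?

Shared key K = 80^19 mod 181.
80^1 ≡ 80 (mod 181)
80^2 = (80^1)^2 ≡ 80^2 = 6400 ≡ 65 (mod 181)
80^4 = (80^2)^2 ≡ 65^2 = 4225 ≡ 62 (mod 181)
80^8 = (80^4)^2 ≡ 62^2 = 3844 ≡ 43 (mod 181)
80^16 = (80^8)^2 ≡ 43^2 = 1849 ≡ 39 (mod 181)
80^19 = 80^16 · 80^2 · 80^1 ≡ 39 · 65 · 80 ≡ 80 (mod 181).

80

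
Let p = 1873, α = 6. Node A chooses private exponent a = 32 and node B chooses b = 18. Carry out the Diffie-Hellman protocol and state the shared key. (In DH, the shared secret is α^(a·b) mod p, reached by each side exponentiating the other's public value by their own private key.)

Node A sends A = α^a mod p = 6^32 mod 1873.
6^1 ≡ 6 (mod 1873)
6^2 = (6^1)^2 ≡ 6^2 = 36 ≡ 36 (mod 1873)
6^4 = (6^2)^2 ≡ 36^2 = 1296 ≡ 1296 (mod 1873)
6^8 = (6^4)^2 ≡ 1296^2 = 1679616 ≡ 1408 (mod 1873)
6^16 = (6^8)^2 ≡ 1408^2 = 1982464 ≡ 830 (mod 1873)
6^32 = (6^16)^2 ≡ 830^2 = 688900 ≡ 1509 (mod 1873)
So A = 1509. Node B then computes K = A^b mod p = 1509^18 mod 1873.
1509^1 ≡ 1509 (mod 1873)
1509^2 = (1509^1)^2 ≡ 1509^2 = 2277081 ≡ 1386 (mod 1873)
1509^4 = (1509^2)^2 ≡ 1386^2 = 1920996 ≡ 1171 (mod 1873)
1509^8 = (1509^4)^2 ≡ 1171^2 = 1371241 ≡ 205 (mod 1873)
1509^16 = (1509^8)^2 ≡ 205^2 = 42025 ≡ 819 (mod 1873)
1509^18 = 1509^16 · 1509^2 ≡ 819 · 1386 ≡ 96 (mod 1873).

96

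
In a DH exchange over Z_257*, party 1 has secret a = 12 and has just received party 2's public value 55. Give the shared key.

11

Shared key K = 55^12 mod 257.
55^1 ≡ 55 (mod 257)
55^2 = (55^1)^2 ≡ 55^2 = 3025 ≡ 198 (mod 257)
55^4 = (55^2)^2 ≡ 198^2 = 39204 ≡ 140 (mod 257)
55^8 = (55^4)^2 ≡ 140^2 = 19600 ≡ 68 (mod 257)
55^12 = 55^8 · 55^4 ≡ 68 · 140 ≡ 11 (mod 257).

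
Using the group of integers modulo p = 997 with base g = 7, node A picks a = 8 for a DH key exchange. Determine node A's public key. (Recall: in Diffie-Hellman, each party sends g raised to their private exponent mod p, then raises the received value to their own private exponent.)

Public value = 7^8 mod 997.
7^1 ≡ 7 (mod 997)
7^2 = (7^1)^2 ≡ 7^2 = 49 ≡ 49 (mod 997)
7^4 = (7^2)^2 ≡ 49^2 = 2401 ≡ 407 (mod 997)
7^8 = (7^4)^2 ≡ 407^2 = 165649 ≡ 147 (mod 997)

147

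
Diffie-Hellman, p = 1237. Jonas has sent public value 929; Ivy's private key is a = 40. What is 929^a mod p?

404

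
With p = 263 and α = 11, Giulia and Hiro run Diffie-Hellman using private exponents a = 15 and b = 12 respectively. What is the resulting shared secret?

92

Giulia sends A = α^a mod p = 11^15 mod 263.
11^1 ≡ 11 (mod 263)
11^2 = (11^1)^2 ≡ 11^2 = 121 ≡ 121 (mod 263)
11^4 = (11^2)^2 ≡ 121^2 = 14641 ≡ 176 (mod 263)
11^8 = (11^4)^2 ≡ 176^2 = 30976 ≡ 205 (mod 263)
11^15 = 11^8 · 11^4 · 11^2 · 11^1 ≡ 205 · 176 · 121 · 11 ≡ 258 (mod 263).
So A = 258. Hiro then computes K = A^b mod p = 258^12 mod 263.
258^1 ≡ 258 (mod 263)
258^2 = (258^1)^2 ≡ 258^2 = 66564 ≡ 25 (mod 263)
258^4 = (258^2)^2 ≡ 25^2 = 625 ≡ 99 (mod 263)
258^8 = (258^4)^2 ≡ 99^2 = 9801 ≡ 70 (mod 263)
258^12 = 258^8 · 258^4 ≡ 70 · 99 ≡ 92 (mod 263).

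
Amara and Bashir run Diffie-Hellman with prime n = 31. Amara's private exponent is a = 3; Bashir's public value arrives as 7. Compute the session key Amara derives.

Shared key K = 7^3 mod 31.
7^1 ≡ 7 (mod 31)
7^2 = (7^1)^2 ≡ 7^2 = 49 ≡ 18 (mod 31)
7^3 = 7^2 · 7^1 ≡ 18 · 7 ≡ 2 (mod 31).

2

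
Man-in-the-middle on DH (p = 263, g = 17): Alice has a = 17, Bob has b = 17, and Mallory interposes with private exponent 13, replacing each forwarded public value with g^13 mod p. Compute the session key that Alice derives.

Alice receives Mallory's public value M = 17^13 mod 263 instead of the honest one.
17^1 ≡ 17 (mod 263)
17^2 = (17^1)^2 ≡ 17^2 = 289 ≡ 26 (mod 263)
17^4 = (17^2)^2 ≡ 26^2 = 676 ≡ 150 (mod 263)
17^8 = (17^4)^2 ≡ 150^2 = 22500 ≡ 145 (mod 263)
17^13 = 17^8 · 17^4 · 17^1 ≡ 145 · 150 · 17 ≡ 235 (mod 263).
So M = 235. Alice computes K = M^17 mod 263.
235^1 ≡ 235 (mod 263)
235^2 = (235^1)^2 ≡ 235^2 = 55225 ≡ 258 (mod 263)
235^4 = (235^2)^2 ≡ 258^2 = 66564 ≡ 25 (mod 263)
235^8 = (235^4)^2 ≡ 25^2 = 625 ≡ 99 (mod 263)
235^16 = (235^8)^2 ≡ 99^2 = 9801 ≡ 70 (mod 263)
235^17 = 235^16 · 235^1 ≡ 70 · 235 ≡ 144 (mod 263).

144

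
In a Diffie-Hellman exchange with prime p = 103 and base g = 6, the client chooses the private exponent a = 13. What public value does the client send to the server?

54

Public value = 6^13 mod 103.
6^1 ≡ 6 (mod 103)
6^2 = (6^1)^2 ≡ 6^2 = 36 ≡ 36 (mod 103)
6^4 = (6^2)^2 ≡ 36^2 = 1296 ≡ 60 (mod 103)
6^8 = (6^4)^2 ≡ 60^2 = 3600 ≡ 98 (mod 103)
6^13 = 6^8 · 6^4 · 6^1 ≡ 98 · 60 · 6 ≡ 54 (mod 103).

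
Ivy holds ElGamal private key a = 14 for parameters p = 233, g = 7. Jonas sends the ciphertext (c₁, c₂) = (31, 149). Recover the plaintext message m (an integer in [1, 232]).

Shared mask s = c₁^a mod p = 31^14 mod 233.
31^1 ≡ 31 (mod 233)
31^2 = (31^1)^2 ≡ 31^2 = 961 ≡ 29 (mod 233)
31^4 = (31^2)^2 ≡ 29^2 = 841 ≡ 142 (mod 233)
31^8 = (31^4)^2 ≡ 142^2 = 20164 ≡ 126 (mod 233)
31^14 = 31^8 · 31^4 · 31^2 ≡ 126 · 142 · 29 ≡ 210 (mod 233).
So s = 210; s⁻¹ ≡ 81 (mod 233).
m = c₂ · s⁻¹ mod 233 = 149 · 81 mod 233 = 186.

186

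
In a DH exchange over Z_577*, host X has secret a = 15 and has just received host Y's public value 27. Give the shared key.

171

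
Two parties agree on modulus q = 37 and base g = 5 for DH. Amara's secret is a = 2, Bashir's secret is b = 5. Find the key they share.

30

Amara sends A = g^a mod q = 5^2 mod 37.
5^1 ≡ 5 (mod 37)
5^2 = (5^1)^2 ≡ 5^2 = 25 ≡ 25 (mod 37)
So A = 25. Bashir then computes K = A^b mod q = 25^5 mod 37.
25^1 ≡ 25 (mod 37)
25^2 = (25^1)^2 ≡ 25^2 = 625 ≡ 33 (mod 37)
25^4 = (25^2)^2 ≡ 33^2 = 1089 ≡ 16 (mod 37)
25^5 = 25^4 · 25^1 ≡ 16 · 25 ≡ 30 (mod 37).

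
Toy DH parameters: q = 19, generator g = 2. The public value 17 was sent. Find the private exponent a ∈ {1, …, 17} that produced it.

10

Try successive powers of 2 modulo 19:
2^1 ≡ 2
2^2 ≡ 4
2^3 ≡ 8
2^4 ≡ 16
2^5 ≡ 13
2^6 ≡ 7
2^7 ≡ 14
2^8 ≡ 9
2^9 ≡ 18
2^10 ≡ 17
Found: a = 10.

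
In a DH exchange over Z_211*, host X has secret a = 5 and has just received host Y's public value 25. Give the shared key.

123

Shared key K = 25^5 mod 211.
25^1 ≡ 25 (mod 211)
25^2 = (25^1)^2 ≡ 25^2 = 625 ≡ 203 (mod 211)
25^4 = (25^2)^2 ≡ 203^2 = 41209 ≡ 64 (mod 211)
25^5 = 25^4 · 25^1 ≡ 64 · 25 ≡ 123 (mod 211).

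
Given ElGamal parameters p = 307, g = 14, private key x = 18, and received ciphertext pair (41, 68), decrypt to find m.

Shared mask s = c₁^x mod p = 41^18 mod 307.
41^1 ≡ 41 (mod 307)
41^2 = (41^1)^2 ≡ 41^2 = 1681 ≡ 146 (mod 307)
41^4 = (41^2)^2 ≡ 146^2 = 21316 ≡ 133 (mod 307)
41^8 = (41^4)^2 ≡ 133^2 = 17689 ≡ 190 (mod 307)
41^16 = (41^8)^2 ≡ 190^2 = 36100 ≡ 181 (mod 307)
41^18 = 41^16 · 41^2 ≡ 181 · 146 ≡ 24 (mod 307).
So s = 24; s⁻¹ ≡ 64 (mod 307).
m = c₂ · s⁻¹ mod 307 = 68 · 64 mod 307 = 54.

54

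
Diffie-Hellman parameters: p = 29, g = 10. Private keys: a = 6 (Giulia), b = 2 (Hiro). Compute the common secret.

Hiro sends B = g^b mod p = 10^2 mod 29.
10^1 ≡ 10 (mod 29)
10^2 = (10^1)^2 ≡ 10^2 = 100 ≡ 13 (mod 29)
So B = 13. Giulia then computes K = B^a mod p = 13^6 mod 29.
13^1 ≡ 13 (mod 29)
13^2 = (13^1)^2 ≡ 13^2 = 169 ≡ 24 (mod 29)
13^4 = (13^2)^2 ≡ 24^2 = 576 ≡ 25 (mod 29)
13^6 = 13^4 · 13^2 ≡ 25 · 24 ≡ 20 (mod 29).

20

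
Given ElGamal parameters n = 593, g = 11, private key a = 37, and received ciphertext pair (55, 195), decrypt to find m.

Shared mask s = c₁^a mod n = 55^37 mod 593.
55^1 ≡ 55 (mod 593)
55^2 = (55^1)^2 ≡ 55^2 = 3025 ≡ 60 (mod 593)
55^4 = (55^2)^2 ≡ 60^2 = 3600 ≡ 42 (mod 593)
55^8 = (55^4)^2 ≡ 42^2 = 1764 ≡ 578 (mod 593)
55^16 = (55^8)^2 ≡ 578^2 = 334084 ≡ 225 (mod 593)
55^32 = (55^16)^2 ≡ 225^2 = 50625 ≡ 220 (mod 593)
55^37 = 55^32 · 55^4 · 55^1 ≡ 220 · 42 · 55 ≡ 592 (mod 593).
So s = 592; s⁻¹ ≡ 592 (mod 593).
m = c₂ · s⁻¹ mod 593 = 195 · 592 mod 593 = 398.

398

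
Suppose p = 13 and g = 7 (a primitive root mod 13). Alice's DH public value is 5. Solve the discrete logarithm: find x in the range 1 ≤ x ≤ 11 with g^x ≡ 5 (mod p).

3

Try successive powers of 7 modulo 13:
7^1 ≡ 7
7^2 ≡ 10
7^3 ≡ 5
Found: x = 3.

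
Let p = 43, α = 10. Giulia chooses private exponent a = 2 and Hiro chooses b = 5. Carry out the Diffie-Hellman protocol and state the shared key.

Hiro sends B = α^b mod p = 10^5 mod 43.
10^1 ≡ 10 (mod 43)
10^2 = (10^1)^2 ≡ 10^2 = 100 ≡ 14 (mod 43)
10^4 = (10^2)^2 ≡ 14^2 = 196 ≡ 24 (mod 43)
10^5 = 10^4 · 10^1 ≡ 24 · 10 ≡ 25 (mod 43).
So B = 25. Giulia then computes K = B^a mod p = 25^2 mod 43.
25^1 ≡ 25 (mod 43)
25^2 = (25^1)^2 ≡ 25^2 = 625 ≡ 23 (mod 43)

23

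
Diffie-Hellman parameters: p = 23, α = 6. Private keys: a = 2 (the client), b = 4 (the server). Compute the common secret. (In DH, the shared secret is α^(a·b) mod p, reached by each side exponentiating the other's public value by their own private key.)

18

The server sends B = α^b mod p = 6^4 mod 23.
6^1 ≡ 6 (mod 23)
6^2 = (6^1)^2 ≡ 6^2 = 36 ≡ 13 (mod 23)
6^4 = (6^2)^2 ≡ 13^2 = 169 ≡ 8 (mod 23)
So B = 8. The client then computes K = B^a mod p = 8^2 mod 23.
8^1 ≡ 8 (mod 23)
8^2 = (8^1)^2 ≡ 8^2 = 64 ≡ 18 (mod 23)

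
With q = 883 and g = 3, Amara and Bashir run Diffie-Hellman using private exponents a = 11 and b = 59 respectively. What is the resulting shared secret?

Bashir sends B = g^b mod q = 3^59 mod 883.
3^1 ≡ 3 (mod 883)
3^2 = (3^1)^2 ≡ 3^2 = 9 ≡ 9 (mod 883)
3^4 = (3^2)^2 ≡ 9^2 = 81 ≡ 81 (mod 883)
3^8 = (3^4)^2 ≡ 81^2 = 6561 ≡ 380 (mod 883)
3^16 = (3^8)^2 ≡ 380^2 = 144400 ≡ 471 (mod 883)
3^32 = (3^16)^2 ≡ 471^2 = 221841 ≡ 208 (mod 883)
3^59 = 3^32 · 3^16 · 3^8 · 3^2 · 3^1 ≡ 208 · 471 · 380 · 9 · 3 ≡ 109 (mod 883).
So B = 109. Amara then computes K = B^a mod q = 109^11 mod 883.
109^1 ≡ 109 (mod 883)
109^2 = (109^1)^2 ≡ 109^2 = 11881 ≡ 402 (mod 883)
109^4 = (109^2)^2 ≡ 402^2 = 161604 ≡ 15 (mod 883)
109^8 = (109^4)^2 ≡ 15^2 = 225 ≡ 225 (mod 883)
109^11 = 109^8 · 109^2 · 109^1 ≡ 225 · 402 · 109 ≡ 355 (mod 883).

355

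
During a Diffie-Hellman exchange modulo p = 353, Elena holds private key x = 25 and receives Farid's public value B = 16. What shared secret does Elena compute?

Shared key K = 16^25 mod 353.
16^1 ≡ 16 (mod 353)
16^2 = (16^1)^2 ≡ 16^2 = 256 ≡ 256 (mod 353)
16^4 = (16^2)^2 ≡ 256^2 = 65536 ≡ 231 (mod 353)
16^8 = (16^4)^2 ≡ 231^2 = 53361 ≡ 58 (mod 353)
16^16 = (16^8)^2 ≡ 58^2 = 3364 ≡ 187 (mod 353)
16^25 = 16^16 · 16^8 · 16^1 ≡ 187 · 58 · 16 ≡ 213 (mod 353).

213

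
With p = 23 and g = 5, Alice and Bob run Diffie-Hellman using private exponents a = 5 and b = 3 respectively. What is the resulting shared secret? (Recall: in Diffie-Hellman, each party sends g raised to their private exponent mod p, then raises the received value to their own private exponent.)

Bob sends B = g^b mod p = 5^3 mod 23.
5^1 ≡ 5 (mod 23)
5^2 = (5^1)^2 ≡ 5^2 = 25 ≡ 2 (mod 23)
5^3 = 5^2 · 5^1 ≡ 2 · 5 ≡ 10 (mod 23).
So B = 10. Alice then computes K = B^a mod p = 10^5 mod 23.
10^1 ≡ 10 (mod 23)
10^2 = (10^1)^2 ≡ 10^2 = 100 ≡ 8 (mod 23)
10^4 = (10^2)^2 ≡ 8^2 = 64 ≡ 18 (mod 23)
10^5 = 10^4 · 10^1 ≡ 18 · 10 ≡ 19 (mod 23).

19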